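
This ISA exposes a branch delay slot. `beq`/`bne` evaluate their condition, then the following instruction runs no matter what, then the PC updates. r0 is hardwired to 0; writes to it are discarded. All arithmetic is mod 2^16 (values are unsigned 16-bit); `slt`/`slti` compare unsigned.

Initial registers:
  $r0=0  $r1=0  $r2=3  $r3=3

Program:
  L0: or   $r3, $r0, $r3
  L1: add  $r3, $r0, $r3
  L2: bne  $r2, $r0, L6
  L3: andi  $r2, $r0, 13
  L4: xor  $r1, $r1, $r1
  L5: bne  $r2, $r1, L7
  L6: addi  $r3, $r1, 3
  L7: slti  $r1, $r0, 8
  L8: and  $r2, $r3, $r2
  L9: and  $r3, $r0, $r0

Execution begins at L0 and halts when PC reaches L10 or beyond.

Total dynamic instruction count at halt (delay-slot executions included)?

PC=0  or   $r3, $r0, $r3     | $r0=0 $r1=0 $r2=3 $r3=3
PC=1  add  $r3, $r0, $r3     | $r0=0 $r1=0 $r2=3 $r3=3
PC=2  bne  $r2, $r0, L6      | $r0=0 $r1=0 $r2=3 $r3=3  [TAKEN]
PC=3  andi  $r2, $r0, 13     | $r0=0 $r1=0 $r2=0 $r3=3
PC=6  addi  $r3, $r1, 3      | $r0=0 $r1=0 $r2=0 $r3=3
PC=7  slti  $r1, $r0, 8      | $r0=0 $r1=1 $r2=0 $r3=3
PC=8  and  $r2, $r3, $r2     | $r0=0 $r1=1 $r2=0 $r3=3
PC=9  and  $r3, $r0, $r0     | $r0=0 $r1=1 $r2=0 $r3=0

8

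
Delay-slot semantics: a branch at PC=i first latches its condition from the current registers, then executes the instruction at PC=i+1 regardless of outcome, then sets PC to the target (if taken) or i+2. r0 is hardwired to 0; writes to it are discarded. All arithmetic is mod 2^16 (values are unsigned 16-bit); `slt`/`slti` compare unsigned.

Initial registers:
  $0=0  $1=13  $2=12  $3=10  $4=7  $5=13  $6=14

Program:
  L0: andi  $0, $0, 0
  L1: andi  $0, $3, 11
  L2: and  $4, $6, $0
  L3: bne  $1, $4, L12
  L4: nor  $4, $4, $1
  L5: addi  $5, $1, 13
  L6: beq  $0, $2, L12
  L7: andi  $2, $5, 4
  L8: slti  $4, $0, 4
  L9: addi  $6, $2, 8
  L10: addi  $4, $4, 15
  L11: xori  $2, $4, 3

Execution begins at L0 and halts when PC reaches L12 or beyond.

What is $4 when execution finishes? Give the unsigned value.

65522

[0] andi  $0, $0, 0  →  {$0:0, $1:13, $2:12, $3:10, $4:7, $5:13, $6:14}
[1] andi  $0, $3, 11  →  {$0:0, $1:13, $2:12, $3:10, $4:7, $5:13, $6:14}
[2] and  $4, $6, $0  →  {$0:0, $1:13, $2:12, $3:10, $4:0, $5:13, $6:14}
[3] bne  $1, $4, L12  →  {$0:0, $1:13, $2:12, $3:10, $4:0, $5:13, $6:14}  ⟨branch taken⟩
[4] nor  $4, $4, $1  →  {$0:0, $1:13, $2:12, $3:10, $4:65522, $5:13, $6:14}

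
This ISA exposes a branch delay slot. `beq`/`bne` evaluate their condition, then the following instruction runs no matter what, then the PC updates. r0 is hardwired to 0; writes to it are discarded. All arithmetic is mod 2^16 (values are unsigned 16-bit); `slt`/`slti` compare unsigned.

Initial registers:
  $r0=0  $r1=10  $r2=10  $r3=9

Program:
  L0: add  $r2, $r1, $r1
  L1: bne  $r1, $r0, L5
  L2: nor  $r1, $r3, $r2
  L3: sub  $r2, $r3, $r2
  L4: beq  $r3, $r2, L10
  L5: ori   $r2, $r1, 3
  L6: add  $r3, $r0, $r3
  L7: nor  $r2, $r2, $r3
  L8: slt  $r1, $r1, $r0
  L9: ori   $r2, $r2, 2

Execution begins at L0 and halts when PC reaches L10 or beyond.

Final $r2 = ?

22

PC=0  add  $r2, $r1, $r1     | $r0=0 $r1=10 $r2=20 $r3=9
PC=1  bne  $r1, $r0, L5      | $r0=0 $r1=10 $r2=20 $r3=9  [TAKEN]
PC=2  nor  $r1, $r3, $r2     | $r0=0 $r1=65506 $r2=20 $r3=9
PC=5  ori   $r2, $r1, 3      | $r0=0 $r1=65506 $r2=65507 $r3=9
PC=6  add  $r3, $r0, $r3     | $r0=0 $r1=65506 $r2=65507 $r3=9
PC=7  nor  $r2, $r2, $r3     | $r0=0 $r1=65506 $r2=20 $r3=9
PC=8  slt  $r1, $r1, $r0     | $r0=0 $r1=0 $r2=20 $r3=9
PC=9  ori   $r2, $r2, 2      | $r0=0 $r1=0 $r2=22 $r3=9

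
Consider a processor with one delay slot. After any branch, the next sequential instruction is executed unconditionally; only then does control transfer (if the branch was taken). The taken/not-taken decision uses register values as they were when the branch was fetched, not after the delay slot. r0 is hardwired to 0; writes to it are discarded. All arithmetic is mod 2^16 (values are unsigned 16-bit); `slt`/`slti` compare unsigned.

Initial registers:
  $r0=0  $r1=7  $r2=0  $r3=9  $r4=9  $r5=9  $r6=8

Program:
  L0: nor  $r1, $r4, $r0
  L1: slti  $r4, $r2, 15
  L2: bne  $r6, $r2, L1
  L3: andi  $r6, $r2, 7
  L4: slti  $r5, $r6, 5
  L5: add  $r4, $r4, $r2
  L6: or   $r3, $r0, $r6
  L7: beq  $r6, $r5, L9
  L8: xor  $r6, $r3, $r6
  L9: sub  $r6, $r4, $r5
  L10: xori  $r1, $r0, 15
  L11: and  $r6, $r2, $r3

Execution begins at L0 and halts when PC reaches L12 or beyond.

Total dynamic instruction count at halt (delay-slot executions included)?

15

PC=0  nor  $r1, $r4, $r0     | $r0=0 $r1=65526 $r2=0 $r3=9 $r4=9 $r5=9 $r6=8
PC=1  slti  $r4, $r2, 15     | $r0=0 $r1=65526 $r2=0 $r3=9 $r4=1 $r5=9 $r6=8
PC=2  bne  $r6, $r2, L1      | $r0=0 $r1=65526 $r2=0 $r3=9 $r4=1 $r5=9 $r6=8  [TAKEN]
PC=3  andi  $r6, $r2, 7      | $r0=0 $r1=65526 $r2=0 $r3=9 $r4=1 $r5=9 $r6=0
PC=1  slti  $r4, $r2, 15     | $r0=0 $r1=65526 $r2=0 $r3=9 $r4=1 $r5=9 $r6=0
PC=2  bne  $r6, $r2, L1      | $r0=0 $r1=65526 $r2=0 $r3=9 $r4=1 $r5=9 $r6=0  [not taken]
PC=3  andi  $r6, $r2, 7      | $r0=0 $r1=65526 $r2=0 $r3=9 $r4=1 $r5=9 $r6=0
PC=4  slti  $r5, $r6, 5      | $r0=0 $r1=65526 $r2=0 $r3=9 $r4=1 $r5=1 $r6=0
PC=5  add  $r4, $r4, $r2     | $r0=0 $r1=65526 $r2=0 $r3=9 $r4=1 $r5=1 $r6=0
PC=6  or   $r3, $r0, $r6     | $r0=0 $r1=65526 $r2=0 $r3=0 $r4=1 $r5=1 $r6=0
PC=7  beq  $r6, $r5, L9      | $r0=0 $r1=65526 $r2=0 $r3=0 $r4=1 $r5=1 $r6=0  [not taken]
PC=8  xor  $r6, $r3, $r6     | $r0=0 $r1=65526 $r2=0 $r3=0 $r4=1 $r5=1 $r6=0
PC=9  sub  $r6, $r4, $r5     | $r0=0 $r1=65526 $r2=0 $r3=0 $r4=1 $r5=1 $r6=0
PC=10 xori  $r1, $r0, 15     | $r0=0 $r1=15 $r2=0 $r3=0 $r4=1 $r5=1 $r6=0
PC=11 and  $r6, $r2, $r3     | $r0=0 $r1=15 $r2=0 $r3=0 $r4=1 $r5=1 $r6=0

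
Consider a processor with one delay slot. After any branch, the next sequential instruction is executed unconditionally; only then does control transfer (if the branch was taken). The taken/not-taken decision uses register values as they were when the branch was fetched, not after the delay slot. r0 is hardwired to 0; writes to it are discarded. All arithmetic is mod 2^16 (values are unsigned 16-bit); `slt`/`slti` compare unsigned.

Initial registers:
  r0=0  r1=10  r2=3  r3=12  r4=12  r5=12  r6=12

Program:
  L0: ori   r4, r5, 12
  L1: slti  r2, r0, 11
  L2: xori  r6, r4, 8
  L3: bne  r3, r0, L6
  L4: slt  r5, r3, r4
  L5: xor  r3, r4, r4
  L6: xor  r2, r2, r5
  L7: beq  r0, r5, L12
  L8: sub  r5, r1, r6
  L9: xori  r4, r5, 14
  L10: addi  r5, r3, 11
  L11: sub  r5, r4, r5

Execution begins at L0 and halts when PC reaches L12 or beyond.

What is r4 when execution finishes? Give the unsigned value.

12

  step pc=0: ori   r4, r5, 12  regs=(0,10,3,12,12,12,12)
  step pc=1: slti  r2, r0, 11  regs=(0,10,1,12,12,12,12)
  step pc=2: xori  r6, r4, 8  regs=(0,10,1,12,12,12,4)
  step pc=3: bne  r3, r0, L6  cond=T  regs=(0,10,1,12,12,12,4)
  step pc=4: slt  r5, r3, r4  regs=(0,10,1,12,12,0,4)
  step pc=6: xor  r2, r2, r5  regs=(0,10,1,12,12,0,4)
  step pc=7: beq  r0, r5, L12  cond=T  regs=(0,10,1,12,12,0,4)
  step pc=8: sub  r5, r1, r6  regs=(0,10,1,12,12,6,4)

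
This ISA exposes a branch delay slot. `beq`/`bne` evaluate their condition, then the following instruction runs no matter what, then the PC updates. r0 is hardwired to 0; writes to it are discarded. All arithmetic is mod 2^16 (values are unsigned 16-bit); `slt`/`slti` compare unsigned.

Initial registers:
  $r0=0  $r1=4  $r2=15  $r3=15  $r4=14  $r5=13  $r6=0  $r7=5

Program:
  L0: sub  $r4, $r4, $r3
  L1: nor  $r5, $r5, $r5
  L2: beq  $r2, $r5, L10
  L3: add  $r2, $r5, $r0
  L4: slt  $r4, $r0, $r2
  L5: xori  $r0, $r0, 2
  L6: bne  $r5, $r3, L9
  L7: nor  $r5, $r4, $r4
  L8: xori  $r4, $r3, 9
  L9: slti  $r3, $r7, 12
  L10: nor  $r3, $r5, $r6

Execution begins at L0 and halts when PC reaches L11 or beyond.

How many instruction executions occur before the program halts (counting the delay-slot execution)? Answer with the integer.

  step pc=0: sub  $r4, $r4, $r3  regs=(0,4,15,15,65535,13,0,5)
  step pc=1: nor  $r5, $r5, $r5  regs=(0,4,15,15,65535,65522,0,5)
  step pc=2: beq  $r2, $r5, L10  cond=F  regs=(0,4,15,15,65535,65522,0,5)
  step pc=3: add  $r2, $r5, $r0  regs=(0,4,65522,15,65535,65522,0,5)
  step pc=4: slt  $r4, $r0, $r2  regs=(0,4,65522,15,1,65522,0,5)
  step pc=5: xori  $r0, $r0, 2  regs=(0,4,65522,15,1,65522,0,5)
  step pc=6: bne  $r5, $r3, L9  cond=T  regs=(0,4,65522,15,1,65522,0,5)
  step pc=7: nor  $r5, $r4, $r4  regs=(0,4,65522,15,1,65534,0,5)
  step pc=9: slti  $r3, $r7, 12  regs=(0,4,65522,1,1,65534,0,5)
  step pc=10: nor  $r3, $r5, $r6  regs=(0,4,65522,1,1,65534,0,5)

10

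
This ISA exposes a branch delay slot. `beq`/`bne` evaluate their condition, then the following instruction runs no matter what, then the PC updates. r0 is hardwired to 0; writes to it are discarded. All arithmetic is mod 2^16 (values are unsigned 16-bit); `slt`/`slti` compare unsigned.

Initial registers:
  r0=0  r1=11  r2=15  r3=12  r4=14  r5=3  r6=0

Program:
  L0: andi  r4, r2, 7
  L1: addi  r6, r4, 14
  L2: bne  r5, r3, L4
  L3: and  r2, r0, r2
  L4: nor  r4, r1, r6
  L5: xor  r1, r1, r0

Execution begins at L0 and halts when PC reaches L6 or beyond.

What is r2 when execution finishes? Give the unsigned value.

0

PC=0  andi  r4, r2, 7        | r0=0 r1=11 r2=15 r3=12 r4=7 r5=3 r6=0
PC=1  addi  r6, r4, 14       | r0=0 r1=11 r2=15 r3=12 r4=7 r5=3 r6=21
PC=2  bne  r5, r3, L4        | r0=0 r1=11 r2=15 r3=12 r4=7 r5=3 r6=21  [TAKEN]
PC=3  and  r2, r0, r2        | r0=0 r1=11 r2=0 r3=12 r4=7 r5=3 r6=21
PC=4  nor  r4, r1, r6        | r0=0 r1=11 r2=0 r3=12 r4=65504 r5=3 r6=21
PC=5  xor  r1, r1, r0        | r0=0 r1=11 r2=0 r3=12 r4=65504 r5=3 r6=21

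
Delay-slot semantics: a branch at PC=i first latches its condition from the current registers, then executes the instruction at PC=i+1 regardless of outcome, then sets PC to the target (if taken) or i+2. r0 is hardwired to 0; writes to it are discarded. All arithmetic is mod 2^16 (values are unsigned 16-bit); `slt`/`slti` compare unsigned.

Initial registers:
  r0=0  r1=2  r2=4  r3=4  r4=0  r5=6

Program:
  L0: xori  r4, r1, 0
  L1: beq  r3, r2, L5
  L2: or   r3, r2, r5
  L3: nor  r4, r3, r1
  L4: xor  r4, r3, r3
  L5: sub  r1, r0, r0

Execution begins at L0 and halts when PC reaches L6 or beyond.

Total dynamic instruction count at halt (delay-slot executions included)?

4

#0 xori  r4, r1, 0 ; 0/2/4/4/2/6
#1 beq  r3, r2, L5 ; 0/2/4/4/2/6 ; →target
#2 or   r3, r2, r5 ; 0/2/4/6/2/6
#5 sub  r1, r0, r0 ; 0/0/4/6/2/6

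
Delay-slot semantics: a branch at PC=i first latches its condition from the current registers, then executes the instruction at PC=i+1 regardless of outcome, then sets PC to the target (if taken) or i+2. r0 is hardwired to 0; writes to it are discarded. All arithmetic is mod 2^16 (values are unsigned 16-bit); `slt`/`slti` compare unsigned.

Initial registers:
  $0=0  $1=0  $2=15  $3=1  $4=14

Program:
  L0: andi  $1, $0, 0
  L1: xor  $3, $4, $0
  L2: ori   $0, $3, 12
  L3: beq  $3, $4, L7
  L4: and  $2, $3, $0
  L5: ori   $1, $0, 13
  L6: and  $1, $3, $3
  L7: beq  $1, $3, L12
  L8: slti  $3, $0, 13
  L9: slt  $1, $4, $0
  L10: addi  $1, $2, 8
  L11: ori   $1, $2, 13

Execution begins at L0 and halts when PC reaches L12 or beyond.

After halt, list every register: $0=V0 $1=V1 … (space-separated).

$0=0 $1=13 $2=0 $3=1 $4=14

#0 andi  $1, $0, 0 ; 0/0/15/1/14
#1 xor  $3, $4, $0 ; 0/0/15/14/14
#2 ori   $0, $3, 12 ; 0/0/15/14/14
#3 beq  $3, $4, L7 ; 0/0/15/14/14 ; →target
#4 and  $2, $3, $0 ; 0/0/0/14/14
#7 beq  $1, $3, L12 ; 0/0/0/14/14 ; →fallthru
#8 slti  $3, $0, 13 ; 0/0/0/1/14
#9 slt  $1, $4, $0 ; 0/0/0/1/14
#10 addi  $1, $2, 8 ; 0/8/0/1/14
#11 ori   $1, $2, 13 ; 0/13/0/1/14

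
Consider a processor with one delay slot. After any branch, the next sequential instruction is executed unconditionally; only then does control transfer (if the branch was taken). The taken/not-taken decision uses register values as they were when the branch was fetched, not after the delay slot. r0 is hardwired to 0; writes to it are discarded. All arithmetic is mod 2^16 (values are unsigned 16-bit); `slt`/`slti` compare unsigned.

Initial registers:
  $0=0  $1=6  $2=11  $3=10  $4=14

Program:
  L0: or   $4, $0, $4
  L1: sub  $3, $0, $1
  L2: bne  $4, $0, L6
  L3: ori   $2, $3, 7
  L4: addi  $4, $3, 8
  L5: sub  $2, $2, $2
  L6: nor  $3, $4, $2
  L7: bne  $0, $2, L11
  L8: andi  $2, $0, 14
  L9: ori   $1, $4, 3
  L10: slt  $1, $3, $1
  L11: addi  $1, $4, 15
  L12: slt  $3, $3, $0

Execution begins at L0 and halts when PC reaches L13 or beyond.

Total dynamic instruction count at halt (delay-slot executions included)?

9

[0] or   $4, $0, $4  →  {$0:0, $1:6, $2:11, $3:10, $4:14}
[1] sub  $3, $0, $1  →  {$0:0, $1:6, $2:11, $3:65530, $4:14}
[2] bne  $4, $0, L6  →  {$0:0, $1:6, $2:11, $3:65530, $4:14}  ⟨branch taken⟩
[3] ori   $2, $3, 7  →  {$0:0, $1:6, $2:65535, $3:65530, $4:14}
[6] nor  $3, $4, $2  →  {$0:0, $1:6, $2:65535, $3:0, $4:14}
[7] bne  $0, $2, L11  →  {$0:0, $1:6, $2:65535, $3:0, $4:14}  ⟨branch taken⟩
[8] andi  $2, $0, 14  →  {$0:0, $1:6, $2:0, $3:0, $4:14}
[11] addi  $1, $4, 15  →  {$0:0, $1:29, $2:0, $3:0, $4:14}
[12] slt  $3, $3, $0  →  {$0:0, $1:29, $2:0, $3:0, $4:14}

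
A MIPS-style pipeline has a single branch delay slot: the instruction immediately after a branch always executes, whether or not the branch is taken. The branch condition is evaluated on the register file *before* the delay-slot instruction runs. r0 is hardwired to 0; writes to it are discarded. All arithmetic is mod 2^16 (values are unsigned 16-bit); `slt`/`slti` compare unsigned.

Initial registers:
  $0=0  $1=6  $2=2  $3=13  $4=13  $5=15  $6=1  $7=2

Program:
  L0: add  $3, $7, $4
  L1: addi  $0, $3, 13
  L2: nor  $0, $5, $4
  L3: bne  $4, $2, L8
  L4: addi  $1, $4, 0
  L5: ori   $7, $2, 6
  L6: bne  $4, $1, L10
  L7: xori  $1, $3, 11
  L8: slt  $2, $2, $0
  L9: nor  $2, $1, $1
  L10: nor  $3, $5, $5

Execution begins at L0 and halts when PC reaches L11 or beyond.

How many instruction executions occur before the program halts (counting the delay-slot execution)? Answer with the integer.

#0 add  $3, $7, $4 ; 0/6/2/15/13/15/1/2
#1 addi  $0, $3, 13 ; 0/6/2/15/13/15/1/2
#2 nor  $0, $5, $4 ; 0/6/2/15/13/15/1/2
#3 bne  $4, $2, L8 ; 0/6/2/15/13/15/1/2 ; →target
#4 addi  $1, $4, 0 ; 0/13/2/15/13/15/1/2
#8 slt  $2, $2, $0 ; 0/13/0/15/13/15/1/2
#9 nor  $2, $1, $1 ; 0/13/65522/15/13/15/1/2
#10 nor  $3, $5, $5 ; 0/13/65522/65520/13/15/1/2

8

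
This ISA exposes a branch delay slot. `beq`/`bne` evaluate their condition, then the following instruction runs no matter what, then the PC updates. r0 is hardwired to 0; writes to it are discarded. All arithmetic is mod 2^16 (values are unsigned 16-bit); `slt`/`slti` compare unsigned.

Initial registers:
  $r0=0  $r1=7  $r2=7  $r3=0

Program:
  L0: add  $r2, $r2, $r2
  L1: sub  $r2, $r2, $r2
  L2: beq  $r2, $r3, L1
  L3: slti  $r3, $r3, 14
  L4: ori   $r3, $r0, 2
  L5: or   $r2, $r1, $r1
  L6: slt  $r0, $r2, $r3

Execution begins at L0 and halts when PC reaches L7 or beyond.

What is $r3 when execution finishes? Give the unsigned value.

2

[0] add  $r2, $r2, $r2  →  {$r0:0, $r1:7, $r2:14, $r3:0}
[1] sub  $r2, $r2, $r2  →  {$r0:0, $r1:7, $r2:0, $r3:0}
[2] beq  $r2, $r3, L1  →  {$r0:0, $r1:7, $r2:0, $r3:0}  ⟨branch taken⟩
[3] slti  $r3, $r3, 14  →  {$r0:0, $r1:7, $r2:0, $r3:1}
[1] sub  $r2, $r2, $r2  →  {$r0:0, $r1:7, $r2:0, $r3:1}
[2] beq  $r2, $r3, L1  →  {$r0:0, $r1:7, $r2:0, $r3:1}  ⟨branch fallthrough⟩
[3] slti  $r3, $r3, 14  →  {$r0:0, $r1:7, $r2:0, $r3:1}
[4] ori   $r3, $r0, 2  →  {$r0:0, $r1:7, $r2:0, $r3:2}
[5] or   $r2, $r1, $r1  →  {$r0:0, $r1:7, $r2:7, $r3:2}
[6] slt  $r0, $r2, $r3  →  {$r0:0, $r1:7, $r2:7, $r3:2}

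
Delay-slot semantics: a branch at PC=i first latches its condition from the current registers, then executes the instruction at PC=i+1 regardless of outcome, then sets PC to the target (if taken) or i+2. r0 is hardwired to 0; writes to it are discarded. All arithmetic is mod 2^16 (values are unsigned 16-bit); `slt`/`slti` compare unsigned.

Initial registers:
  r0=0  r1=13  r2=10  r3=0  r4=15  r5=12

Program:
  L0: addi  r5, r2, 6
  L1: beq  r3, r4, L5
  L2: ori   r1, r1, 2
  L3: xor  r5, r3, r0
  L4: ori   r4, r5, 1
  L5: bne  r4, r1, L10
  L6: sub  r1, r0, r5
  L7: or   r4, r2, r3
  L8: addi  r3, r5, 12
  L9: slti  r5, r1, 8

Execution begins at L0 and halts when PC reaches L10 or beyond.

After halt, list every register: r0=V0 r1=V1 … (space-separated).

[0] addi  r5, r2, 6  →  {r0:0, r1:13, r2:10, r3:0, r4:15, r5:16}
[1] beq  r3, r4, L5  →  {r0:0, r1:13, r2:10, r3:0, r4:15, r5:16}  ⟨branch fallthrough⟩
[2] ori   r1, r1, 2  →  {r0:0, r1:15, r2:10, r3:0, r4:15, r5:16}
[3] xor  r5, r3, r0  →  {r0:0, r1:15, r2:10, r3:0, r4:15, r5:0}
[4] ori   r4, r5, 1  →  {r0:0, r1:15, r2:10, r3:0, r4:1, r5:0}
[5] bne  r4, r1, L10  →  {r0:0, r1:15, r2:10, r3:0, r4:1, r5:0}  ⟨branch taken⟩
[6] sub  r1, r0, r5  →  {r0:0, r1:0, r2:10, r3:0, r4:1, r5:0}

r0=0 r1=0 r2=10 r3=0 r4=1 r5=0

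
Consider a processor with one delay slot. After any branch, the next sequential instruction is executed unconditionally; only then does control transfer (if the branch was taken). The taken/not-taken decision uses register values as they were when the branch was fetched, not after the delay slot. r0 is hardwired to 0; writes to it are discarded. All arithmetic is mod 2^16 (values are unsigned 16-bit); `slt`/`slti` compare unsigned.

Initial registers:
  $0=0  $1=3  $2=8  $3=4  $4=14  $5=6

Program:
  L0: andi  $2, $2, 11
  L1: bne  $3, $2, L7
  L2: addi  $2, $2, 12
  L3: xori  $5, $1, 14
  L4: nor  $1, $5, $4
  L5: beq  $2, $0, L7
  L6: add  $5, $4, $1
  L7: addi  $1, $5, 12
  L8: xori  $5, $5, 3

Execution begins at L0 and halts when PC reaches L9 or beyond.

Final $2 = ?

PC=0  andi  $2, $2, 11       | $0=0 $1=3 $2=8 $3=4 $4=14 $5=6
PC=1  bne  $3, $2, L7        | $0=0 $1=3 $2=8 $3=4 $4=14 $5=6  [TAKEN]
PC=2  addi  $2, $2, 12       | $0=0 $1=3 $2=20 $3=4 $4=14 $5=6
PC=7  addi  $1, $5, 12       | $0=0 $1=18 $2=20 $3=4 $4=14 $5=6
PC=8  xori  $5, $5, 3        | $0=0 $1=18 $2=20 $3=4 $4=14 $5=5

20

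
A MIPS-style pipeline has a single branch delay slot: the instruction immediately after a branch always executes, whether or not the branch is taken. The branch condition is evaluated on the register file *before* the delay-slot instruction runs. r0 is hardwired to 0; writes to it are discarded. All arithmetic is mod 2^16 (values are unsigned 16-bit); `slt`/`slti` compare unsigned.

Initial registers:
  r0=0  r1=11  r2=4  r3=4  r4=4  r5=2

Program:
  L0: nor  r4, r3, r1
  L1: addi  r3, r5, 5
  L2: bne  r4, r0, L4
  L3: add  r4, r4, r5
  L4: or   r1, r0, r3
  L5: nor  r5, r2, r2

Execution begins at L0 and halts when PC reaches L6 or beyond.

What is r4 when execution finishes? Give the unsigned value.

#0 nor  r4, r3, r1 ; 0/11/4/4/65520/2
#1 addi  r3, r5, 5 ; 0/11/4/7/65520/2
#2 bne  r4, r0, L4 ; 0/11/4/7/65520/2 ; →target
#3 add  r4, r4, r5 ; 0/11/4/7/65522/2
#4 or   r1, r0, r3 ; 0/7/4/7/65522/2
#5 nor  r5, r2, r2 ; 0/7/4/7/65522/65531

65522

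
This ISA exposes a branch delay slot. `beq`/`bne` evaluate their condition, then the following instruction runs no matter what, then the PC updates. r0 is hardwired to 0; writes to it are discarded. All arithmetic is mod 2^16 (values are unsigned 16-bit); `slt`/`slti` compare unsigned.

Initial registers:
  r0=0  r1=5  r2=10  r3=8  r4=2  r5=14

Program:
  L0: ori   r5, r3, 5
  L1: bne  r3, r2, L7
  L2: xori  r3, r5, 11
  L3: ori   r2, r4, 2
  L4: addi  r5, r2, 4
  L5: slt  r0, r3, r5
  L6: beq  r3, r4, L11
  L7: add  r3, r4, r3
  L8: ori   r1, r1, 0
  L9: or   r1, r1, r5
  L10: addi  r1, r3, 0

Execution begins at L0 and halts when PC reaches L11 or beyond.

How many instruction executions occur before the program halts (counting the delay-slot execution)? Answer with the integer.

PC=0  ori   r5, r3, 5        | r0=0 r1=5 r2=10 r3=8 r4=2 r5=13
PC=1  bne  r3, r2, L7        | r0=0 r1=5 r2=10 r3=8 r4=2 r5=13  [TAKEN]
PC=2  xori  r3, r5, 11       | r0=0 r1=5 r2=10 r3=6 r4=2 r5=13
PC=7  add  r3, r4, r3        | r0=0 r1=5 r2=10 r3=8 r4=2 r5=13
PC=8  ori   r1, r1, 0        | r0=0 r1=5 r2=10 r3=8 r4=2 r5=13
PC=9  or   r1, r1, r5        | r0=0 r1=13 r2=10 r3=8 r4=2 r5=13
PC=10 addi  r1, r3, 0        | r0=0 r1=8 r2=10 r3=8 r4=2 r5=13

7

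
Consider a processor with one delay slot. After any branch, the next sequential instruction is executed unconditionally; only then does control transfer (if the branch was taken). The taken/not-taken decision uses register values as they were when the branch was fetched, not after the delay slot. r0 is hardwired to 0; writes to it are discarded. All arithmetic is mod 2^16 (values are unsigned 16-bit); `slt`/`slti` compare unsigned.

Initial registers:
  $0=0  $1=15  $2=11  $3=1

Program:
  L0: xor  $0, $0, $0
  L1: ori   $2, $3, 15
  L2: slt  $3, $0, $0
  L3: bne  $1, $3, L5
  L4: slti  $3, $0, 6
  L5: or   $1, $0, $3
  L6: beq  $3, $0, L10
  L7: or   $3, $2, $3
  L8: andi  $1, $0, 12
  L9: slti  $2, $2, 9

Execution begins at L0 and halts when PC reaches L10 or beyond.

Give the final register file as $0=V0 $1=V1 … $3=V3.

PC=0  xor  $0, $0, $0        | $0=0 $1=15 $2=11 $3=1
PC=1  ori   $2, $3, 15       | $0=0 $1=15 $2=15 $3=1
PC=2  slt  $3, $0, $0        | $0=0 $1=15 $2=15 $3=0
PC=3  bne  $1, $3, L5        | $0=0 $1=15 $2=15 $3=0  [TAKEN]
PC=4  slti  $3, $0, 6        | $0=0 $1=15 $2=15 $3=1
PC=5  or   $1, $0, $3        | $0=0 $1=1 $2=15 $3=1
PC=6  beq  $3, $0, L10       | $0=0 $1=1 $2=15 $3=1  [not taken]
PC=7  or   $3, $2, $3        | $0=0 $1=1 $2=15 $3=15
PC=8  andi  $1, $0, 12       | $0=0 $1=0 $2=15 $3=15
PC=9  slti  $2, $2, 9        | $0=0 $1=0 $2=0 $3=15

$0=0 $1=0 $2=0 $3=15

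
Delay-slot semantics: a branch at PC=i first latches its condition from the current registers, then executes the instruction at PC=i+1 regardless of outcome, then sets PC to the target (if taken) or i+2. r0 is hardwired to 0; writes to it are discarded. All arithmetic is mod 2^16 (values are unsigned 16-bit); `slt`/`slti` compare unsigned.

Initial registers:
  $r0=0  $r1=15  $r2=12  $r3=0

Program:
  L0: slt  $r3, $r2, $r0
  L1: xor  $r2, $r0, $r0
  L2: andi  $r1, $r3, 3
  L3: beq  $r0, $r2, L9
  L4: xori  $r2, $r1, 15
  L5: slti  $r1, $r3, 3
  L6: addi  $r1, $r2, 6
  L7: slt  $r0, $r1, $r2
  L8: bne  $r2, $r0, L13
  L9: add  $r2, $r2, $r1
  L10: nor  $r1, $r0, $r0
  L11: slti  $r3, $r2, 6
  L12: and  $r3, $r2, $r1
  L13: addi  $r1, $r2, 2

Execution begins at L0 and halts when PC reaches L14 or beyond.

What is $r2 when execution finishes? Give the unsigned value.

15

PC=0  slt  $r3, $r2, $r0     | $r0=0 $r1=15 $r2=12 $r3=0
PC=1  xor  $r2, $r0, $r0     | $r0=0 $r1=15 $r2=0 $r3=0
PC=2  andi  $r1, $r3, 3      | $r0=0 $r1=0 $r2=0 $r3=0
PC=3  beq  $r0, $r2, L9      | $r0=0 $r1=0 $r2=0 $r3=0  [TAKEN]
PC=4  xori  $r2, $r1, 15     | $r0=0 $r1=0 $r2=15 $r3=0
PC=9  add  $r2, $r2, $r1     | $r0=0 $r1=0 $r2=15 $r3=0
PC=10 nor  $r1, $r0, $r0     | $r0=0 $r1=65535 $r2=15 $r3=0
PC=11 slti  $r3, $r2, 6      | $r0=0 $r1=65535 $r2=15 $r3=0
PC=12 and  $r3, $r2, $r1     | $r0=0 $r1=65535 $r2=15 $r3=15
PC=13 addi  $r1, $r2, 2      | $r0=0 $r1=17 $r2=15 $r3=15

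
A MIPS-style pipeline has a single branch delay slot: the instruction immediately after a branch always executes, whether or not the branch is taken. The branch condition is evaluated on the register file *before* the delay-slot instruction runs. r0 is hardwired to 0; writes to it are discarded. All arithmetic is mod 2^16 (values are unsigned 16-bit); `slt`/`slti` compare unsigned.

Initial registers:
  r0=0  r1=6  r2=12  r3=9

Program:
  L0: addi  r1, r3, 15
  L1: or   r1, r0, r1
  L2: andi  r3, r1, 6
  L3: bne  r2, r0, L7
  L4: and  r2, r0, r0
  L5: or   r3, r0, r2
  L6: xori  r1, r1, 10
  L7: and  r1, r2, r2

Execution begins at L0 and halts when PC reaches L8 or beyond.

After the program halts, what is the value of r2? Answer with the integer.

#0 addi  r1, r3, 15 ; 0/24/12/9
#1 or   r1, r0, r1 ; 0/24/12/9
#2 andi  r3, r1, 6 ; 0/24/12/0
#3 bne  r2, r0, L7 ; 0/24/12/0 ; →target
#4 and  r2, r0, r0 ; 0/24/0/0
#7 and  r1, r2, r2 ; 0/0/0/0

0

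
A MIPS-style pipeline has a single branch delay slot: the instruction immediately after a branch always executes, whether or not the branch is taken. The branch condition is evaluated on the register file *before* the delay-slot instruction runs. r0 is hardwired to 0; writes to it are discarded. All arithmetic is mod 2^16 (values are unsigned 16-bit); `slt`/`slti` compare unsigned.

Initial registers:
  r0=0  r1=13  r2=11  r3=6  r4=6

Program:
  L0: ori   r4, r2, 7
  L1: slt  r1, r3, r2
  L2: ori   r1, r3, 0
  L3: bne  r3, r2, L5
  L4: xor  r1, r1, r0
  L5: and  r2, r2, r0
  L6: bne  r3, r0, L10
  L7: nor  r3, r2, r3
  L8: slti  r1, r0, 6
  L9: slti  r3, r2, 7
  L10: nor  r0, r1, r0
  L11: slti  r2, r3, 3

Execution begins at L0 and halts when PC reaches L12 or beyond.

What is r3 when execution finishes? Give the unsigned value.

65529

  step pc=0: ori   r4, r2, 7  regs=(0,13,11,6,15)
  step pc=1: slt  r1, r3, r2  regs=(0,1,11,6,15)
  step pc=2: ori   r1, r3, 0  regs=(0,6,11,6,15)
  step pc=3: bne  r3, r2, L5  cond=T  regs=(0,6,11,6,15)
  step pc=4: xor  r1, r1, r0  regs=(0,6,11,6,15)
  step pc=5: and  r2, r2, r0  regs=(0,6,0,6,15)
  step pc=6: bne  r3, r0, L10  cond=T  regs=(0,6,0,6,15)
  step pc=7: nor  r3, r2, r3  regs=(0,6,0,65529,15)
  step pc=10: nor  r0, r1, r0  regs=(0,6,0,65529,15)
  step pc=11: slti  r2, r3, 3  regs=(0,6,0,65529,15)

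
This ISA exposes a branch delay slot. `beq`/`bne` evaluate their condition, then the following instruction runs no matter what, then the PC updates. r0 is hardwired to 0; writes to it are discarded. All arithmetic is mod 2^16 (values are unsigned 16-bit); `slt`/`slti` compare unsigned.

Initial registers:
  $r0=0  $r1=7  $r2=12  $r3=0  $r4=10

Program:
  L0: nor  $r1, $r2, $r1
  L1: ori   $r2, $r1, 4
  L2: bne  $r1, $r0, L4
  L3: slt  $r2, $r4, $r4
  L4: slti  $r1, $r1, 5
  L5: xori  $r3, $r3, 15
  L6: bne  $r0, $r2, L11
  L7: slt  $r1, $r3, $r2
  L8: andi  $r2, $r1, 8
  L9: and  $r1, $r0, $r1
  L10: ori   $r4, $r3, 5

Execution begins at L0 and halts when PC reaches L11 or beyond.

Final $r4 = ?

PC=0  nor  $r1, $r2, $r1     | $r0=0 $r1=65520 $r2=12 $r3=0 $r4=10
PC=1  ori   $r2, $r1, 4      | $r0=0 $r1=65520 $r2=65524 $r3=0 $r4=10
PC=2  bne  $r1, $r0, L4      | $r0=0 $r1=65520 $r2=65524 $r3=0 $r4=10  [TAKEN]
PC=3  slt  $r2, $r4, $r4     | $r0=0 $r1=65520 $r2=0 $r3=0 $r4=10
PC=4  slti  $r1, $r1, 5      | $r0=0 $r1=0 $r2=0 $r3=0 $r4=10
PC=5  xori  $r3, $r3, 15     | $r0=0 $r1=0 $r2=0 $r3=15 $r4=10
PC=6  bne  $r0, $r2, L11     | $r0=0 $r1=0 $r2=0 $r3=15 $r4=10  [not taken]
PC=7  slt  $r1, $r3, $r2     | $r0=0 $r1=0 $r2=0 $r3=15 $r4=10
PC=8  andi  $r2, $r1, 8      | $r0=0 $r1=0 $r2=0 $r3=15 $r4=10
PC=9  and  $r1, $r0, $r1     | $r0=0 $r1=0 $r2=0 $r3=15 $r4=10
PC=10 ori   $r4, $r3, 5      | $r0=0 $r1=0 $r2=0 $r3=15 $r4=15

15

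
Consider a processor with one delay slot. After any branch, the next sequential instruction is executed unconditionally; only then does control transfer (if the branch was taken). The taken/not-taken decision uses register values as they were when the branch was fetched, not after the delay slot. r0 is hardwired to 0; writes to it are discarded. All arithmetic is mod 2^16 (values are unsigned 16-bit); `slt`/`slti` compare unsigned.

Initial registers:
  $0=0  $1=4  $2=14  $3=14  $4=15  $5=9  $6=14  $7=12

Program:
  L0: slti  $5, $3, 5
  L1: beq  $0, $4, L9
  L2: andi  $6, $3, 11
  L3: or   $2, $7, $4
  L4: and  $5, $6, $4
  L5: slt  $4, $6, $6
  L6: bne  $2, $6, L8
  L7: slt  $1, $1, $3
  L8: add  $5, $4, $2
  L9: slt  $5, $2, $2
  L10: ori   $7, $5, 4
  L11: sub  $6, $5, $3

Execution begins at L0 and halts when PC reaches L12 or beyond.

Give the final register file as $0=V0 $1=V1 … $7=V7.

[0] slti  $5, $3, 5  →  {$0:0, $1:4, $2:14, $3:14, $4:15, $5:0, $6:14, $7:12}
[1] beq  $0, $4, L9  →  {$0:0, $1:4, $2:14, $3:14, $4:15, $5:0, $6:14, $7:12}  ⟨branch fallthrough⟩
[2] andi  $6, $3, 11  →  {$0:0, $1:4, $2:14, $3:14, $4:15, $5:0, $6:10, $7:12}
[3] or   $2, $7, $4  →  {$0:0, $1:4, $2:15, $3:14, $4:15, $5:0, $6:10, $7:12}
[4] and  $5, $6, $4  →  {$0:0, $1:4, $2:15, $3:14, $4:15, $5:10, $6:10, $7:12}
[5] slt  $4, $6, $6  →  {$0:0, $1:4, $2:15, $3:14, $4:0, $5:10, $6:10, $7:12}
[6] bne  $2, $6, L8  →  {$0:0, $1:4, $2:15, $3:14, $4:0, $5:10, $6:10, $7:12}  ⟨branch taken⟩
[7] slt  $1, $1, $3  →  {$0:0, $1:1, $2:15, $3:14, $4:0, $5:10, $6:10, $7:12}
[8] add  $5, $4, $2  →  {$0:0, $1:1, $2:15, $3:14, $4:0, $5:15, $6:10, $7:12}
[9] slt  $5, $2, $2  →  {$0:0, $1:1, $2:15, $3:14, $4:0, $5:0, $6:10, $7:12}
[10] ori   $7, $5, 4  →  {$0:0, $1:1, $2:15, $3:14, $4:0, $5:0, $6:10, $7:4}
[11] sub  $6, $5, $3  →  {$0:0, $1:1, $2:15, $3:14, $4:0, $5:0, $6:65522, $7:4}

$0=0 $1=1 $2=15 $3=14 $4=0 $5=0 $6=65522 $7=4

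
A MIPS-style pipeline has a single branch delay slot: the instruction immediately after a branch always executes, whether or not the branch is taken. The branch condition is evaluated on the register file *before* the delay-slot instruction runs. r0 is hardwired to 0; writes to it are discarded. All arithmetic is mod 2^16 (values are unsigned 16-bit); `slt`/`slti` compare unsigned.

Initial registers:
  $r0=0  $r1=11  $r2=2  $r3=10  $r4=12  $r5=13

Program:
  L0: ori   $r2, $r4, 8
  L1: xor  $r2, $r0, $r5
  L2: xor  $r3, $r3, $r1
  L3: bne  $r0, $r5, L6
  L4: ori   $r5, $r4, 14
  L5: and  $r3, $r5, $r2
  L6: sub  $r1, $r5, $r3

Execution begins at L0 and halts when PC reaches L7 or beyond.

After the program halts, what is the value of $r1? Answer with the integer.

13

#0 ori   $r2, $r4, 8 ; 0/11/12/10/12/13
#1 xor  $r2, $r0, $r5 ; 0/11/13/10/12/13
#2 xor  $r3, $r3, $r1 ; 0/11/13/1/12/13
#3 bne  $r0, $r5, L6 ; 0/11/13/1/12/13 ; →target
#4 ori   $r5, $r4, 14 ; 0/11/13/1/12/14
#6 sub  $r1, $r5, $r3 ; 0/13/13/1/12/14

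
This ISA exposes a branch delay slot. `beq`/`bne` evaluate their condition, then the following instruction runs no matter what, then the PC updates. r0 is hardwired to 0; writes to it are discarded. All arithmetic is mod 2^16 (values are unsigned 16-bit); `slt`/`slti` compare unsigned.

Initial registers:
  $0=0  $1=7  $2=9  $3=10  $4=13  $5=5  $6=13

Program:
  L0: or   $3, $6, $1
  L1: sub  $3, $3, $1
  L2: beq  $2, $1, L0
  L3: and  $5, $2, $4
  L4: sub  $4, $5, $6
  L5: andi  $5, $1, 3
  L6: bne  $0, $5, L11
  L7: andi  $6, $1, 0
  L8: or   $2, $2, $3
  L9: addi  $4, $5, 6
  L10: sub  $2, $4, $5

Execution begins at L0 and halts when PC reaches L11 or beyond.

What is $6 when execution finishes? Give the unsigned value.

  step pc=0: or   $3, $6, $1  regs=(0,7,9,15,13,5,13)
  step pc=1: sub  $3, $3, $1  regs=(0,7,9,8,13,5,13)
  step pc=2: beq  $2, $1, L0  cond=F  regs=(0,7,9,8,13,5,13)
  step pc=3: and  $5, $2, $4  regs=(0,7,9,8,13,9,13)
  step pc=4: sub  $4, $5, $6  regs=(0,7,9,8,65532,9,13)
  step pc=5: andi  $5, $1, 3  regs=(0,7,9,8,65532,3,13)
  step pc=6: bne  $0, $5, L11  cond=T  regs=(0,7,9,8,65532,3,13)
  step pc=7: andi  $6, $1, 0  regs=(0,7,9,8,65532,3,0)

0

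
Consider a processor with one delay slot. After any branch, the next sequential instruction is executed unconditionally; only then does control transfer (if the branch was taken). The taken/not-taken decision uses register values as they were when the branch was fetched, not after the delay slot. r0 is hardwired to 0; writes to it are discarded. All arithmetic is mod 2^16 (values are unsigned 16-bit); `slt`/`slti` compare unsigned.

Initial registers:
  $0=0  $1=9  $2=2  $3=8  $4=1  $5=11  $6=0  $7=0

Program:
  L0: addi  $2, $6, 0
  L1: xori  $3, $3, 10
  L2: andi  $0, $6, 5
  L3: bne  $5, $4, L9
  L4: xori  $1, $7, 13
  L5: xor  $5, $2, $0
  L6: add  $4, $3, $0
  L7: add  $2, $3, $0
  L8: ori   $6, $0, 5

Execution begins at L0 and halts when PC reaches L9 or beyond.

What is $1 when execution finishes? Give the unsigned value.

[0] addi  $2, $6, 0  →  {$0:0, $1:9, $2:0, $3:8, $4:1, $5:11, $6:0, $7:0}
[1] xori  $3, $3, 10  →  {$0:0, $1:9, $2:0, $3:2, $4:1, $5:11, $6:0, $7:0}
[2] andi  $0, $6, 5  →  {$0:0, $1:9, $2:0, $3:2, $4:1, $5:11, $6:0, $7:0}
[3] bne  $5, $4, L9  →  {$0:0, $1:9, $2:0, $3:2, $4:1, $5:11, $6:0, $7:0}  ⟨branch taken⟩
[4] xori  $1, $7, 13  →  {$0:0, $1:13, $2:0, $3:2, $4:1, $5:11, $6:0, $7:0}

13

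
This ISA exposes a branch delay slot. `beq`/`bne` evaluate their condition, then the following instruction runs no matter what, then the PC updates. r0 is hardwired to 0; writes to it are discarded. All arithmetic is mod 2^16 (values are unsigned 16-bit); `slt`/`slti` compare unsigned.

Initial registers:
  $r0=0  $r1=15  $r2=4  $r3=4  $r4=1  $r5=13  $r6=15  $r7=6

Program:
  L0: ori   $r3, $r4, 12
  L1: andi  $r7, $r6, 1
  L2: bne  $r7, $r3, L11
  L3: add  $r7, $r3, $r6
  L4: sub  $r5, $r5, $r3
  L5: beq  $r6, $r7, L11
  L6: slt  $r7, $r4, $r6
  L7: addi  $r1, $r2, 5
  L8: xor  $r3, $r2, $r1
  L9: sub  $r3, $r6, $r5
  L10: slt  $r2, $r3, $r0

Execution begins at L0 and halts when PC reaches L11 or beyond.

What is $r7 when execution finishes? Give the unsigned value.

PC=0  ori   $r3, $r4, 12     | $r0=0 $r1=15 $r2=4 $r3=13 $r4=1 $r5=13 $r6=15 $r7=6
PC=1  andi  $r7, $r6, 1      | $r0=0 $r1=15 $r2=4 $r3=13 $r4=1 $r5=13 $r6=15 $r7=1
PC=2  bne  $r7, $r3, L11     | $r0=0 $r1=15 $r2=4 $r3=13 $r4=1 $r5=13 $r6=15 $r7=1  [TAKEN]
PC=3  add  $r7, $r3, $r6     | $r0=0 $r1=15 $r2=4 $r3=13 $r4=1 $r5=13 $r6=15 $r7=28

28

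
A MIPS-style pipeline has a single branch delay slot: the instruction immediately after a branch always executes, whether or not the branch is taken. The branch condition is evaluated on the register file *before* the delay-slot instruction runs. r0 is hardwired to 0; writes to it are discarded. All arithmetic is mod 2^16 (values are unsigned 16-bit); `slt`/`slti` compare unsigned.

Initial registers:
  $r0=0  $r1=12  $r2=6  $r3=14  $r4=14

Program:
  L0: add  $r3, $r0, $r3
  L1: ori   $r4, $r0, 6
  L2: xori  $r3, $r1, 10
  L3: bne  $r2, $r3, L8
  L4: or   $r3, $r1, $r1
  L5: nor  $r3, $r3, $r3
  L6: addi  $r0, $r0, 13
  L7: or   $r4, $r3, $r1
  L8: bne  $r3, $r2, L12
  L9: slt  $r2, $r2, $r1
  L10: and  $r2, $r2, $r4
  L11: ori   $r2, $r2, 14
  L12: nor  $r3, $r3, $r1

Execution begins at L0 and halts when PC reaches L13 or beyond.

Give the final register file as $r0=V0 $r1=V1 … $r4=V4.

$r0=0 $r1=12 $r2=1 $r3=0 $r4=65535

  step pc=0: add  $r3, $r0, $r3  regs=(0,12,6,14,14)
  step pc=1: ori   $r4, $r0, 6  regs=(0,12,6,14,6)
  step pc=2: xori  $r3, $r1, 10  regs=(0,12,6,6,6)
  step pc=3: bne  $r2, $r3, L8  cond=F  regs=(0,12,6,6,6)
  step pc=4: or   $r3, $r1, $r1  regs=(0,12,6,12,6)
  step pc=5: nor  $r3, $r3, $r3  regs=(0,12,6,65523,6)
  step pc=6: addi  $r0, $r0, 13  regs=(0,12,6,65523,6)
  step pc=7: or   $r4, $r3, $r1  regs=(0,12,6,65523,65535)
  step pc=8: bne  $r3, $r2, L12  cond=T  regs=(0,12,6,65523,65535)
  step pc=9: slt  $r2, $r2, $r1  regs=(0,12,1,65523,65535)
  step pc=12: nor  $r3, $r3, $r1  regs=(0,12,1,0,65535)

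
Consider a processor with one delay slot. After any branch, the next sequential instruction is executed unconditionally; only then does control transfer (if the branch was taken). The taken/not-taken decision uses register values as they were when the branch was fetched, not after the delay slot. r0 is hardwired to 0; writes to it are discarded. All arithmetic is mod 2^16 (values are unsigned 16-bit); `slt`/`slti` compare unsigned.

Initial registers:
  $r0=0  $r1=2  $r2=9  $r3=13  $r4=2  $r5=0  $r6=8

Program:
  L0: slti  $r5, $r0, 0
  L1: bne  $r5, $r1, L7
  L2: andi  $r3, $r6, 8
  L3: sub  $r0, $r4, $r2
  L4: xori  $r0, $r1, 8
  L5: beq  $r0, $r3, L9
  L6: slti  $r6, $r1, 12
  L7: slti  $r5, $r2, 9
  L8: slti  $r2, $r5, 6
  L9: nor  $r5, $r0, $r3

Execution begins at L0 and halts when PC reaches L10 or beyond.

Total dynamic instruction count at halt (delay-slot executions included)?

[0] slti  $r5, $r0, 0  →  {$r0:0, $r1:2, $r2:9, $r3:13, $r4:2, $r5:0, $r6:8}
[1] bne  $r5, $r1, L7  →  {$r0:0, $r1:2, $r2:9, $r3:13, $r4:2, $r5:0, $r6:8}  ⟨branch taken⟩
[2] andi  $r3, $r6, 8  →  {$r0:0, $r1:2, $r2:9, $r3:8, $r4:2, $r5:0, $r6:8}
[7] slti  $r5, $r2, 9  →  {$r0:0, $r1:2, $r2:9, $r3:8, $r4:2, $r5:0, $r6:8}
[8] slti  $r2, $r5, 6  →  {$r0:0, $r1:2, $r2:1, $r3:8, $r4:2, $r5:0, $r6:8}
[9] nor  $r5, $r0, $r3  →  {$r0:0, $r1:2, $r2:1, $r3:8, $r4:2, $r5:65527, $r6:8}

6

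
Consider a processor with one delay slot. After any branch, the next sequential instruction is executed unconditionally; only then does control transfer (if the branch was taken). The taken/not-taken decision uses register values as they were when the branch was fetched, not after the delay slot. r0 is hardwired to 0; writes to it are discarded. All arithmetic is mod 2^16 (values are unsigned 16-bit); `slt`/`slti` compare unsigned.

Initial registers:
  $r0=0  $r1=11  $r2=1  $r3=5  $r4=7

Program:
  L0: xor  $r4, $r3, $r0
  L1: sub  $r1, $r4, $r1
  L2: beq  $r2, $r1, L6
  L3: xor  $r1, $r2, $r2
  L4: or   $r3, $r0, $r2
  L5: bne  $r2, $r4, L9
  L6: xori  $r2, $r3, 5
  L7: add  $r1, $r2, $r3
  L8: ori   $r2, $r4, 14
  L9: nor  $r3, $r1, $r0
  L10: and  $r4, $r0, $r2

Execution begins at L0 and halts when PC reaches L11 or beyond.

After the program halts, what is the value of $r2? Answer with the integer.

#0 xor  $r4, $r3, $r0 ; 0/11/1/5/5
#1 sub  $r1, $r4, $r1 ; 0/65530/1/5/5
#2 beq  $r2, $r1, L6 ; 0/65530/1/5/5 ; →fallthru
#3 xor  $r1, $r2, $r2 ; 0/0/1/5/5
#4 or   $r3, $r0, $r2 ; 0/0/1/1/5
#5 bne  $r2, $r4, L9 ; 0/0/1/1/5 ; →target
#6 xori  $r2, $r3, 5 ; 0/0/4/1/5
#9 nor  $r3, $r1, $r0 ; 0/0/4/65535/5
#10 and  $r4, $r0, $r2 ; 0/0/4/65535/0

4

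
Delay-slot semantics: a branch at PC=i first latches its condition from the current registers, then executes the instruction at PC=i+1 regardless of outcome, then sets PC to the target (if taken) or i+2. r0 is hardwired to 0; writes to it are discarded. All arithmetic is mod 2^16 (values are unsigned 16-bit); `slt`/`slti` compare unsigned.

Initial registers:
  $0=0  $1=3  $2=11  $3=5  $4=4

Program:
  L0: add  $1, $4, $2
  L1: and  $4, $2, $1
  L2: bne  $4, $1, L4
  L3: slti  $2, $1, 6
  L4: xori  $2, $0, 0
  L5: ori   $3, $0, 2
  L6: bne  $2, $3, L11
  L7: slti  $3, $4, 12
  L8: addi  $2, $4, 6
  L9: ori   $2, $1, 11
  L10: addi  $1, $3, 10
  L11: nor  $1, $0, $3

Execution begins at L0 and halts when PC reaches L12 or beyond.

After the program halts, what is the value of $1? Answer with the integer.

65534

  step pc=0: add  $1, $4, $2  regs=(0,15,11,5,4)
  step pc=1: and  $4, $2, $1  regs=(0,15,11,5,11)
  step pc=2: bne  $4, $1, L4  cond=T  regs=(0,15,11,5,11)
  step pc=3: slti  $2, $1, 6  regs=(0,15,0,5,11)
  step pc=4: xori  $2, $0, 0  regs=(0,15,0,5,11)
  step pc=5: ori   $3, $0, 2  regs=(0,15,0,2,11)
  step pc=6: bne  $2, $3, L11  cond=T  regs=(0,15,0,2,11)
  step pc=7: slti  $3, $4, 12  regs=(0,15,0,1,11)
  step pc=11: nor  $1, $0, $3  regs=(0,65534,0,1,11)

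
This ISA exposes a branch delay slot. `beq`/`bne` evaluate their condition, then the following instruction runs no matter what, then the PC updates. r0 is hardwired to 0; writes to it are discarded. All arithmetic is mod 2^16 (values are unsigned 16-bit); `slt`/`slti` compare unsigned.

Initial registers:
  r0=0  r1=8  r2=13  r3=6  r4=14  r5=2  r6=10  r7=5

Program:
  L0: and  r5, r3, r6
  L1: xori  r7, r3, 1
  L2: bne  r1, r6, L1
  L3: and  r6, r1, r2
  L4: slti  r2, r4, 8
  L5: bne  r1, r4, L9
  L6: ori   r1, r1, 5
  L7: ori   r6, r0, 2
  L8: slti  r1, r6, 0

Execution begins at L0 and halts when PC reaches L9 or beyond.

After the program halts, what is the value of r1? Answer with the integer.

13

  step pc=0: and  r5, r3, r6  regs=(0,8,13,6,14,2,10,5)
  step pc=1: xori  r7, r3, 1  regs=(0,8,13,6,14,2,10,7)
  step pc=2: bne  r1, r6, L1  cond=T  regs=(0,8,13,6,14,2,10,7)
  step pc=3: and  r6, r1, r2  regs=(0,8,13,6,14,2,8,7)
  step pc=1: xori  r7, r3, 1  regs=(0,8,13,6,14,2,8,7)
  step pc=2: bne  r1, r6, L1  cond=F  regs=(0,8,13,6,14,2,8,7)
  step pc=3: and  r6, r1, r2  regs=(0,8,13,6,14,2,8,7)
  step pc=4: slti  r2, r4, 8  regs=(0,8,0,6,14,2,8,7)
  step pc=5: bne  r1, r4, L9  cond=T  regs=(0,8,0,6,14,2,8,7)
  step pc=6: ori   r1, r1, 5  regs=(0,13,0,6,14,2,8,7)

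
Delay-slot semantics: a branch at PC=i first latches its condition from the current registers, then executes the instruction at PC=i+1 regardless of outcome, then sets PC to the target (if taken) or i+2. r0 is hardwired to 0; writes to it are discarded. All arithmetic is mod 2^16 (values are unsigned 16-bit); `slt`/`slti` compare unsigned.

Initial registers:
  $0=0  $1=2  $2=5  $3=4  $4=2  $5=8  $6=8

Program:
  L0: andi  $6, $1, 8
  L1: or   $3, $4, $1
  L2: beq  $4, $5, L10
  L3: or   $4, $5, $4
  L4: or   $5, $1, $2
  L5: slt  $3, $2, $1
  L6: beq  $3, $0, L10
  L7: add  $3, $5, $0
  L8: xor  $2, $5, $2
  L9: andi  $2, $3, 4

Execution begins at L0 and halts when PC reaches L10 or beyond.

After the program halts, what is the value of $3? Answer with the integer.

7

  step pc=0: andi  $6, $1, 8  regs=(0,2,5,4,2,8,0)
  step pc=1: or   $3, $4, $1  regs=(0,2,5,2,2,8,0)
  step pc=2: beq  $4, $5, L10  cond=F  regs=(0,2,5,2,2,8,0)
  step pc=3: or   $4, $5, $4  regs=(0,2,5,2,10,8,0)
  step pc=4: or   $5, $1, $2  regs=(0,2,5,2,10,7,0)
  step pc=5: slt  $3, $2, $1  regs=(0,2,5,0,10,7,0)
  step pc=6: beq  $3, $0, L10  cond=T  regs=(0,2,5,0,10,7,0)
  step pc=7: add  $3, $5, $0  regs=(0,2,5,7,10,7,0)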